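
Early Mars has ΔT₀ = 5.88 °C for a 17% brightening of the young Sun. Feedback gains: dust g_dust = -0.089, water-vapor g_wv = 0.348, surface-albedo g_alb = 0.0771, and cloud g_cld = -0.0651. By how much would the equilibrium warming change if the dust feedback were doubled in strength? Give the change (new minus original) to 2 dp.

Original: g = 0.271, ΔT = 5.88/(1−0.271) = 8.0658 °C.
With doubled dust: g' = 0.182, ΔT' = 5.88/(1−0.182) = 7.1883 °C.
Change = 7.1883 − 8.0658 = -0.88 °C.

-0.88 °C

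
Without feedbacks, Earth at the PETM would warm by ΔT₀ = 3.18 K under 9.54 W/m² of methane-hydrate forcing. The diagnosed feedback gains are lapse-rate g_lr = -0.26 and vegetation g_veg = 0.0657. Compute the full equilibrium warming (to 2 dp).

2.66 K

Total gain g = -0.26 + 0.0657 = -0.1943.
Amplification A = 1/(1 + 0.1943) = 0.8373.
ΔT = 3.18 × 0.8373 = 2.66 K.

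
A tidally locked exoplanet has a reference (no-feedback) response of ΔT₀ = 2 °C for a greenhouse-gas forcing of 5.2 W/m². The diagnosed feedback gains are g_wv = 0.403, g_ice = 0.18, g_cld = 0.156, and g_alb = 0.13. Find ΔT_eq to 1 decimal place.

Total gain g = 0.403 + 0.18 + 0.156 + 0.13 = 0.869.
Amplification A = 1/(1 − 0.869) = 7.634.
ΔT = 2 × 7.634 = 15.3 °C.

15.3 °C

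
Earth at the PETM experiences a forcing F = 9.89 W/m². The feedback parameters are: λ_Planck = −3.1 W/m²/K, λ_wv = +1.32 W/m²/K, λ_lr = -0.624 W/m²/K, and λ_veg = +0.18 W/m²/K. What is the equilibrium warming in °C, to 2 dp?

Net feedback parameter λ = (−3.1) + (+1.32) + (-0.624) + (+0.18) = -2.224 W/m²/K.
ΔT = −F/λ = −9.89/(-2.224) = 4.45 °C.

4.45 °C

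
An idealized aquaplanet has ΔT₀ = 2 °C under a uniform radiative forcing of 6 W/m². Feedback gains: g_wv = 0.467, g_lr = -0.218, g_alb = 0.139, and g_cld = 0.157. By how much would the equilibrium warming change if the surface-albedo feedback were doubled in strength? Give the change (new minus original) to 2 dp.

1.93 °C

Original: g = 0.545, ΔT = 2/(1−0.545) = 4.3956 °C.
With doubled surface-albedo: g' = 0.684, ΔT' = 2/(1−0.684) = 6.3291 °C.
Change = 6.3291 − 4.3956 = 1.93 °C.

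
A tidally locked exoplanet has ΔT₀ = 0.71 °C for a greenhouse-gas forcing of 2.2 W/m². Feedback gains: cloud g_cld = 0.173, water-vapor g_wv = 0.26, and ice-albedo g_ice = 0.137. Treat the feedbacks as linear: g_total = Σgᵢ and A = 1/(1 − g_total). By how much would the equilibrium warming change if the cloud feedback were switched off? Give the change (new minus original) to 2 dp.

-0.47 °C

Original: g = 0.57, ΔT = 0.71/(1−0.57) = 1.6512 °C.
Without cloud: g' = 0.397, ΔT' = 0.71/(1−0.397) = 1.1774 °C.
Change = 1.1774 − 1.6512 = -0.47 °C.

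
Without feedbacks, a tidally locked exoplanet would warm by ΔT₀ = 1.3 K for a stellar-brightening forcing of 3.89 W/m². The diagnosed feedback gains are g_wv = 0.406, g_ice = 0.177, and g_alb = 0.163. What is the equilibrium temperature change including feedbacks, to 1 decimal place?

5.1 K

Total gain g = 0.406 + 0.177 + 0.163 = 0.746.
Amplification A = 1/(1 − 0.746) = 3.937.
ΔT = 1.3 × 3.937 = 5.1 K.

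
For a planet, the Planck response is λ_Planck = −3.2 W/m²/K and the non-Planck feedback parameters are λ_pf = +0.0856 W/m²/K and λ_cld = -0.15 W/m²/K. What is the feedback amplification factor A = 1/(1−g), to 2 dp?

Convert to gains: g_pf = 0.0856/3.2 = 0.02675; g_cld = -0.15/3.2 = -0.04687.
Total gain g = -0.02012.
A = 1/(1 + 0.02012) = 0.98.

0.98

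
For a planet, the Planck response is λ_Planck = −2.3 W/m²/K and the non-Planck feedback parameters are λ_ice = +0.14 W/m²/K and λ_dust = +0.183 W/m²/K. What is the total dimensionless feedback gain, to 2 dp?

0.14

Convert to gains: g_ice = 0.14/2.3 = 0.06087; g_dust = 0.183/2.3 = 0.07957.
Total gain g = 0.14044.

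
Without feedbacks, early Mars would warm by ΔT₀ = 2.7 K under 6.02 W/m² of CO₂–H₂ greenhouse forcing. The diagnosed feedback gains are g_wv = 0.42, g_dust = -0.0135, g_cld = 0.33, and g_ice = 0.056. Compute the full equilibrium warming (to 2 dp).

Total gain g = 0.42 − 0.0135 + 0.33 + 0.056 = 0.7925.
Amplification A = 1/(1 − 0.7925) = 4.819.
ΔT = 2.7 × 4.819 = 13.01 K.

13.01 K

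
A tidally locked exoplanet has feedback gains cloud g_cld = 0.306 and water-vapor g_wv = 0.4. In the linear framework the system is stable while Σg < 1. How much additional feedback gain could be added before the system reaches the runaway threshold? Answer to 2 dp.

0.29

Current total gain = 0.306 + 0.4 = 0.706.
Margin to runaway = 1 − 0.706 = 0.29.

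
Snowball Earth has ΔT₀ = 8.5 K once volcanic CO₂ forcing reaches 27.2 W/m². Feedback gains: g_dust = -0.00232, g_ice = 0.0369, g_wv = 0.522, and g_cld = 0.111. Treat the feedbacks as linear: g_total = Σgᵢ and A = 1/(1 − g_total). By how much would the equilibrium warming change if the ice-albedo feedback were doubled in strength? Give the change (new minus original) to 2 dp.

3.19 K

Original: g = 0.66758, ΔT = 8.5/(1−0.66758) = 25.5701 K.
With doubled ice-albedo: g' = 0.70448, ΔT' = 8.5/(1−0.70448) = 28.7629 K.
Change = 28.7629 − 25.5701 = 3.19 K.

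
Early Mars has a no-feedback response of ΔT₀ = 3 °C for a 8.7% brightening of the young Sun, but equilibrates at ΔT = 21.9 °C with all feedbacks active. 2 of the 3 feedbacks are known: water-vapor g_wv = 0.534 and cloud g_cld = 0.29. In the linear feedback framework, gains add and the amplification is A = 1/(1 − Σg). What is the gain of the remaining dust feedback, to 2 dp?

0.04

Amplification A = ΔT/ΔT₀ = 21.9/3 = 7.3.
Total gain g = 1 − 1/A = 1 − 1/7.3 = 0.863.
Known gains sum to 0.534 + 0.29 = 0.824.
g_dust = 0.863 − 0.824 = 0.04.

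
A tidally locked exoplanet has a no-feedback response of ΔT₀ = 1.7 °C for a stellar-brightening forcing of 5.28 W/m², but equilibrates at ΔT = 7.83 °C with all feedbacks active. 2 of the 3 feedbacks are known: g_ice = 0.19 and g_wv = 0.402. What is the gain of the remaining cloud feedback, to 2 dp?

Amplification A = ΔT/ΔT₀ = 7.83/1.7 = 4.606.
Total gain g = 1 − 1/A = 1 − 1/4.606 = 0.7829.
Known gains sum to 0.19 + 0.402 = 0.592.
g_cld = 0.7829 − 0.592 = 0.19.

0.19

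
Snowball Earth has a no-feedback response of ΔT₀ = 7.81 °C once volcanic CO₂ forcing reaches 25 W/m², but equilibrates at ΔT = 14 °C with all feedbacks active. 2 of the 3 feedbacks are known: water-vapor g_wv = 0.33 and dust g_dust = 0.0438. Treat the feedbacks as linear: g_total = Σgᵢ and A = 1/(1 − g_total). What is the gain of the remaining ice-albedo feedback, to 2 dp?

0.07

Amplification A = ΔT/ΔT₀ = 14/7.81 = 1.793.
Total gain g = 1 − 1/A = 1 − 1/1.793 = 0.4423.
Known gains sum to 0.33 + 0.0438 = 0.3738.
g_ice = 0.4423 − 0.3738 = 0.07.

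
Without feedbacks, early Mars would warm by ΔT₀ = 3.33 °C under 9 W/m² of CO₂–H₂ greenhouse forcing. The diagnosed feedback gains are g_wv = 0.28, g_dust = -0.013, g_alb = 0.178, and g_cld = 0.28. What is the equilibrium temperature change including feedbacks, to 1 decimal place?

Total gain g = 0.28 − 0.013 + 0.178 + 0.28 = 0.725.
Amplification A = 1/(1 − 0.725) = 3.636.
ΔT = 3.33 × 3.636 = 12.1 °C.

12.1 °C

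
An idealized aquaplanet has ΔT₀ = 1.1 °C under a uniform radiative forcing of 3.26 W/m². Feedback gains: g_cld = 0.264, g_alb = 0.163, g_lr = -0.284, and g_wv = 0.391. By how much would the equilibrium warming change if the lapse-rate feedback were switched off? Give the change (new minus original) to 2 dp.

Original: g = 0.534, ΔT = 1.1/(1−0.534) = 2.3605 °C.
Without lapse-rate: g' = 0.818, ΔT' = 1.1/(1−0.818) = 6.0440 °C.
Change = 6.0440 − 2.3605 = 3.68 °C.

3.68 °C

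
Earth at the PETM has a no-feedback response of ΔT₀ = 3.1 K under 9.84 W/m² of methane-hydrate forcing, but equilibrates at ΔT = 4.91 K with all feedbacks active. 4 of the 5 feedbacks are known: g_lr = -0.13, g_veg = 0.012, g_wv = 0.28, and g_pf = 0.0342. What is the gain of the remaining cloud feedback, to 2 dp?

0.17

Amplification A = ΔT/ΔT₀ = 4.91/3.1 = 1.584.
Total gain g = 1 − 1/A = 1 − 1/1.584 = 0.3687.
Known gains sum to -0.13 + 0.012 + 0.28 + 0.0342 = 0.1962.
g_cld = 0.3687 − 0.1962 = 0.17.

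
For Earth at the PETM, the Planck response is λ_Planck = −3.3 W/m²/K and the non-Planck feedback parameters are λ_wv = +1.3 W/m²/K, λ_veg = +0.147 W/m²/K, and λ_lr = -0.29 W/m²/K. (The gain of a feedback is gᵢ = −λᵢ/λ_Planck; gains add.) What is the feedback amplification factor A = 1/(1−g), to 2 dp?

1.54

Convert to gains: g_wv = 1.3/3.3 = 0.3939; g_veg = 0.147/3.3 = 0.04455; g_lr = -0.29/3.3 = -0.08788.
Total gain g = 0.35057.
A = 1/(1 − 0.35057) = 1.54.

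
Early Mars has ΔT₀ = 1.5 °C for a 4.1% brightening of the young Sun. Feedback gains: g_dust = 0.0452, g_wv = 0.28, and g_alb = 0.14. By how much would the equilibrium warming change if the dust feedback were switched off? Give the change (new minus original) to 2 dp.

-0.22 °C

Original: g = 0.4652, ΔT = 1.5/(1−0.4652) = 2.8048 °C.
Without dust: g' = 0.42, ΔT' = 1.5/(1−0.42) = 2.5862 °C.
Change = 2.5862 − 2.8048 = -0.22 °C.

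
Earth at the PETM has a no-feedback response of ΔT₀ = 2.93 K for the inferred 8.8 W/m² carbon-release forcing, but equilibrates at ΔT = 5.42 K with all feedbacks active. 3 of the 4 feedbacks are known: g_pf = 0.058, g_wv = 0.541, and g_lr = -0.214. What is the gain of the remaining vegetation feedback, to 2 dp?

Amplification A = ΔT/ΔT₀ = 5.42/2.93 = 1.85.
Total gain g = 1 − 1/A = 1 − 1/1.85 = 0.4595.
Known gains sum to 0.058 + 0.541 − 0.214 = 0.385.
g_veg = 0.4595 − 0.385 = 0.07.

0.07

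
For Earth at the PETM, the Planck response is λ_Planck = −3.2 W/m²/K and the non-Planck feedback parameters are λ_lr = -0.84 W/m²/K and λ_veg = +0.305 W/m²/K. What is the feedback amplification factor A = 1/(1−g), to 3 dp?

0.857

Convert to gains: g_lr = -0.84/3.2 = -0.2625; g_veg = 0.305/3.2 = 0.09531.
Total gain g = -0.16719.
A = 1/(1 + 0.16719) = 0.857.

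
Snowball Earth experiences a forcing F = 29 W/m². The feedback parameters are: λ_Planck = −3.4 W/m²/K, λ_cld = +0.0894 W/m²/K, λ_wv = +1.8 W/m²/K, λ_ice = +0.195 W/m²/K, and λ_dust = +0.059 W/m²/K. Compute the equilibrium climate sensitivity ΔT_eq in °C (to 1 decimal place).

Net feedback parameter λ = (−3.4) + (+0.0894) + (+1.8) + (+0.195) + (+0.059) = -1.2566 W/m²/K.
ΔT = −F/λ = −29/(-1.2566) = 23.1 °C.

23.1 °C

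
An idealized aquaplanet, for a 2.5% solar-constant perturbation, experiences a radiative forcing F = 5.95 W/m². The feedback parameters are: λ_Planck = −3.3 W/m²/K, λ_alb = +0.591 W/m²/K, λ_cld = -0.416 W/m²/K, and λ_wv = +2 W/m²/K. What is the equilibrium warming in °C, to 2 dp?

Net feedback parameter λ = (−3.3) + (+0.591) + (-0.416) + (+2) = -1.125 W/m²/K.
ΔT = −F/λ = −5.95/(-1.125) = 5.29 °C.

5.29 °C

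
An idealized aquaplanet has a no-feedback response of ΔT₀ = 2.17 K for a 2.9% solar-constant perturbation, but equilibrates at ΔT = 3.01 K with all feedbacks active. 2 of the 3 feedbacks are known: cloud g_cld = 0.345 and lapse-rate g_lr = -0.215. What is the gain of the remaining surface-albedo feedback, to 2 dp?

0.15

Amplification A = ΔT/ΔT₀ = 3.01/2.17 = 1.387.
Total gain g = 1 − 1/A = 1 − 1/1.387 = 0.279.
Known gains sum to 0.345 − 0.215 = 0.13.
g_alb = 0.279 − 0.13 = 0.15.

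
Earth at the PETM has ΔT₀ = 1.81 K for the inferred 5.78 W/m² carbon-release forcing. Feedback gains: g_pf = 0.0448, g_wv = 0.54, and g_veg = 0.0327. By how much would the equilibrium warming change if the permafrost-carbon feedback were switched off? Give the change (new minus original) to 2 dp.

Original: g = 0.6175, ΔT = 1.81/(1−0.6175) = 4.7320 K.
Without permafrost-carbon: g' = 0.5727, ΔT' = 1.81/(1−0.5727) = 4.2359 K.
Change = 4.2359 − 4.7320 = -0.50 K.

-0.50 K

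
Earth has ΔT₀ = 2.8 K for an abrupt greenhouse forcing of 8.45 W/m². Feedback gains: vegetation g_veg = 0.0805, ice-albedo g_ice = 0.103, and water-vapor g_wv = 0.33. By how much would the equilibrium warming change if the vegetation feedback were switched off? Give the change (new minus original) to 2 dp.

Original: g = 0.5135, ΔT = 2.8/(1−0.5135) = 5.7554 K.
Without vegetation: g' = 0.433, ΔT' = 2.8/(1−0.433) = 4.9383 K.
Change = 4.9383 − 5.7554 = -0.82 K.

-0.82 K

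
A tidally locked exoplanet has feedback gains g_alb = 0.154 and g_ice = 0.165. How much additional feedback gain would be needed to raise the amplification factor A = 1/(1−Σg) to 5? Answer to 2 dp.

Current total gain = 0.319.
Target gain for A = 5: g* = 1 − 1/5 = 0.8.
Additional gain needed = 0.8 − 0.319 = 0.48.

0.48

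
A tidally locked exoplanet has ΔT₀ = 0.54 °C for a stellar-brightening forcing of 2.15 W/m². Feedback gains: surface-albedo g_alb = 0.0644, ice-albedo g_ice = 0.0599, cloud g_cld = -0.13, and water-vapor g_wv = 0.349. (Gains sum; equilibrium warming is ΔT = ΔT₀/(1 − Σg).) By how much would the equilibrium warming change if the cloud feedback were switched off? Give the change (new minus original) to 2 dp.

Original: g = 0.3433, ΔT = 0.54/(1−0.3433) = 0.8223 °C.
Without cloud: g' = 0.4733, ΔT' = 0.54/(1−0.4733) = 1.0253 °C.
Change = 1.0253 − 0.8223 = 0.20 °C.

0.20 °C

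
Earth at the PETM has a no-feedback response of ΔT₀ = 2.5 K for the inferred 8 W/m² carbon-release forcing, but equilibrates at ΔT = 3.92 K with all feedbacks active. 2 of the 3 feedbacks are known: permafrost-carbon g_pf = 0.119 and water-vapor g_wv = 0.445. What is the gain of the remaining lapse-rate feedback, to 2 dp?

-0.20

Amplification A = ΔT/ΔT₀ = 3.92/2.5 = 1.568.
Total gain g = 1 − 1/A = 1 − 1/1.568 = 0.3622.
Known gains sum to 0.119 + 0.445 = 0.564.
g_lr = 0.3622 − 0.564 = -0.20.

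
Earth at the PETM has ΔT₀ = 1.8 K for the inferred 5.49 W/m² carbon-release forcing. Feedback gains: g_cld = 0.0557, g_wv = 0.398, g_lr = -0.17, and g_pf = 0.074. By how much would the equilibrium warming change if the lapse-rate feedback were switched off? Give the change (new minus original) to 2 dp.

Original: g = 0.3577, ΔT = 1.8/(1−0.3577) = 2.8024 K.
Without lapse-rate: g' = 0.5277, ΔT' = 1.8/(1−0.5277) = 3.8111 K.
Change = 3.8111 − 2.8024 = 1.01 K.

1.01 K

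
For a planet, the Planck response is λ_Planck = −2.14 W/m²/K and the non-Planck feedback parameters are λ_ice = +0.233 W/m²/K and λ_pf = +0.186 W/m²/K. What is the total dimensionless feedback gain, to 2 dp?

Convert to gains: g_ice = 0.233/2.14 = 0.1089; g_pf = 0.186/2.14 = 0.08692.
Total gain g = 0.19582.

0.20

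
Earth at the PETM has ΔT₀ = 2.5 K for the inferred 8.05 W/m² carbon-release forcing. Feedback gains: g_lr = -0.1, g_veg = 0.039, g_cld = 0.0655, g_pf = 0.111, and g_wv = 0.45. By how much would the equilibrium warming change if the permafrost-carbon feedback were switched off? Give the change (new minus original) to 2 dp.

Original: g = 0.5655, ΔT = 2.5/(1−0.5655) = 5.7537 K.
Without permafrost-carbon: g' = 0.4545, ΔT' = 2.5/(1−0.4545) = 4.5830 K.
Change = 4.5830 − 5.7537 = -1.17 K.

-1.17 K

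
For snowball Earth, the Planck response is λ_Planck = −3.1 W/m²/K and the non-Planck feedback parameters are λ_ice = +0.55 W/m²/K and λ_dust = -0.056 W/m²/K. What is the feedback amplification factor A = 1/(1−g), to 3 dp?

1.190

Convert to gains: g_ice = 0.55/3.1 = 0.1774; g_dust = -0.056/3.1 = -0.01806.
Total gain g = 0.15934.
A = 1/(1 − 0.15934) = 1.190.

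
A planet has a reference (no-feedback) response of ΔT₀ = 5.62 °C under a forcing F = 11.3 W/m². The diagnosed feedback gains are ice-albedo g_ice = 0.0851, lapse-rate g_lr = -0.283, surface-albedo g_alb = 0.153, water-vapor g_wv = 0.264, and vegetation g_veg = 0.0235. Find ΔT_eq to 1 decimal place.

7.4 °C

Total gain g = 0.0851 − 0.283 + 0.153 + 0.264 + 0.0235 = 0.2426.
Amplification A = 1/(1 − 0.2426) = 1.32.
ΔT = 5.62 × 1.32 = 7.4 °C.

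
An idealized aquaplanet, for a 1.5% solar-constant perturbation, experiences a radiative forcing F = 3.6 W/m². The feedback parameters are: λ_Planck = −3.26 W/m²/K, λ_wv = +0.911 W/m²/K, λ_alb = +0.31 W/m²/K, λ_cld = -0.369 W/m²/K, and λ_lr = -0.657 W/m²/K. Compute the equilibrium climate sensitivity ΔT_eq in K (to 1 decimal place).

Net feedback parameter λ = (−3.26) + (+0.911) + (+0.31) + (-0.369) + (-0.657) = -3.065 W/m²/K.
ΔT = −F/λ = −3.6/(-3.065) = 1.2 K.

1.2 K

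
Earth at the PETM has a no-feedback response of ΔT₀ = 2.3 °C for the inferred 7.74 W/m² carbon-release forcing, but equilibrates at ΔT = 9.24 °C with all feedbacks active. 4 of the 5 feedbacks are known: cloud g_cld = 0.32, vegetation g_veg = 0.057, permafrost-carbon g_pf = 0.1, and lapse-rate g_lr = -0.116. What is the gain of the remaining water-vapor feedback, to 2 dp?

Amplification A = ΔT/ΔT₀ = 9.24/2.3 = 4.017.
Total gain g = 1 − 1/A = 1 − 1/4.017 = 0.7511.
Known gains sum to 0.32 + 0.057 + 0.1 − 0.116 = 0.361.
g_wv = 0.7511 − 0.361 = 0.39.

0.39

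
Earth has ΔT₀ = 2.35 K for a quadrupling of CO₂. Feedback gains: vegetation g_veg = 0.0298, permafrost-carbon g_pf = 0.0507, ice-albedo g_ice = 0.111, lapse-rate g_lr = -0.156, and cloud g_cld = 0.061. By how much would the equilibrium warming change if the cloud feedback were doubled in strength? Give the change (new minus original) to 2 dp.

Original: g = 0.0965, ΔT = 2.35/(1−0.0965) = 2.6010 K.
With doubled cloud: g' = 0.1575, ΔT' = 2.35/(1−0.1575) = 2.7893 K.
Change = 2.7893 − 2.6010 = 0.19 K.

0.19 K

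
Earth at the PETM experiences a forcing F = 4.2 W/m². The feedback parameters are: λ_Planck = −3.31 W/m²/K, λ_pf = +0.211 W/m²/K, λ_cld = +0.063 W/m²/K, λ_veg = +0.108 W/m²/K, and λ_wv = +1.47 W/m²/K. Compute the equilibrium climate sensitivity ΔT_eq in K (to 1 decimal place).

2.9 K

Net feedback parameter λ = (−3.31) + (+0.211) + (+0.063) + (+0.108) + (+1.47) = -1.458 W/m²/K.
ΔT = −F/λ = −4.2/(-1.458) = 2.9 K.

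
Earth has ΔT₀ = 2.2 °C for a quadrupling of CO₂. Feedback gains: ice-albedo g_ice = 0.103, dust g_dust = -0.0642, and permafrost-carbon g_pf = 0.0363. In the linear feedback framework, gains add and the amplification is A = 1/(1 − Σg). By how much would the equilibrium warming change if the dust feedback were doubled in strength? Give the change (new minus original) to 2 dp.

-0.15 °C

Original: g = 0.0751, ΔT = 2.2/(1−0.0751) = 2.3786 °C.
With doubled dust: g' = 0.0109, ΔT' = 2.2/(1−0.0109) = 2.2242 °C.
Change = 2.2242 − 2.3786 = -0.15 °C.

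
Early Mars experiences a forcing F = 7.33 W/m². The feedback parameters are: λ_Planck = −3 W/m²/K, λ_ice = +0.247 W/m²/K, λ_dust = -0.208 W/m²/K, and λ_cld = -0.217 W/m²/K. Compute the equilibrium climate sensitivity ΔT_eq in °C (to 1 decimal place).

2.3 °C

Net feedback parameter λ = (−3) + (+0.247) + (-0.208) + (-0.217) = -3.178 W/m²/K.
ΔT = −F/λ = −7.33/(-3.178) = 2.3 °C.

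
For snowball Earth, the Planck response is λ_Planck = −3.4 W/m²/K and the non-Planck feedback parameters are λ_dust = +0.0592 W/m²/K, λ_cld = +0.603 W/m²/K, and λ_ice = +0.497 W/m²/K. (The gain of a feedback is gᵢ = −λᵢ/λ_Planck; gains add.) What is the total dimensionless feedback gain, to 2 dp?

Convert to gains: g_dust = 0.0592/3.4 = 0.01741; g_cld = 0.603/3.4 = 0.1774; g_ice = 0.497/3.4 = 0.1462.
Total gain g = 0.34101.

0.34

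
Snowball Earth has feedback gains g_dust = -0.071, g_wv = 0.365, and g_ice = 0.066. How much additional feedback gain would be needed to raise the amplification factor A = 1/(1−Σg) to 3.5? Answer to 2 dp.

Current total gain = 0.36.
Target gain for A = 3.5: g* = 1 − 1/3.5 = 0.7143.
Additional gain needed = 0.7143 − 0.36 = 0.35.

0.35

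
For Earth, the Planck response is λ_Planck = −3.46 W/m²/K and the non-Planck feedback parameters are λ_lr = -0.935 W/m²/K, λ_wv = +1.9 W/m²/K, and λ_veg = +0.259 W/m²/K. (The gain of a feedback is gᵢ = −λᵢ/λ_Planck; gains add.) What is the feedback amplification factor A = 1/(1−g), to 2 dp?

Convert to gains: g_lr = -0.935/3.46 = -0.2702; g_wv = 1.9/3.46 = 0.5491; g_veg = 0.259/3.46 = 0.07486.
Total gain g = 0.35376.
A = 1/(1 − 0.35376) = 1.55.

1.55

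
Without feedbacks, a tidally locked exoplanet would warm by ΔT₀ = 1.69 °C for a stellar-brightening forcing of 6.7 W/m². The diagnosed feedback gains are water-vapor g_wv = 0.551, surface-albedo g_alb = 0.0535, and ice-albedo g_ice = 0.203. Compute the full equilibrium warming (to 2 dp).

Total gain g = 0.551 + 0.0535 + 0.203 = 0.8075.
Amplification A = 1/(1 − 0.8075) = 5.195.
ΔT = 1.69 × 5.195 = 8.78 °C.

8.78 °C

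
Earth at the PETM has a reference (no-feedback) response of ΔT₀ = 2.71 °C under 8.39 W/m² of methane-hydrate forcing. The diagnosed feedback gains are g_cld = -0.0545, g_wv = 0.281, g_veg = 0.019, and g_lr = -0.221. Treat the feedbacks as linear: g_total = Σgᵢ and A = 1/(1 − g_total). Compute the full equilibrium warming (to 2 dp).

2.78 °C

Total gain g = -0.0545 + 0.281 + 0.019 − 0.221 = 0.0245.
Amplification A = 1/(1 − 0.0245) = 1.025.
ΔT = 2.71 × 1.025 = 2.78 °C.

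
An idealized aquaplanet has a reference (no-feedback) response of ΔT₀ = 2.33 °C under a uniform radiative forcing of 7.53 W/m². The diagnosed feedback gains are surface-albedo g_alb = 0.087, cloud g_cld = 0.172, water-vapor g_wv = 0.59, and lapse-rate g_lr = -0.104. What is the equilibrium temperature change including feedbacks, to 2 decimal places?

Total gain g = 0.087 + 0.172 + 0.59 − 0.104 = 0.745.
Amplification A = 1/(1 − 0.745) = 3.922.
ΔT = 2.33 × 3.922 = 9.14 °C.

9.14 °C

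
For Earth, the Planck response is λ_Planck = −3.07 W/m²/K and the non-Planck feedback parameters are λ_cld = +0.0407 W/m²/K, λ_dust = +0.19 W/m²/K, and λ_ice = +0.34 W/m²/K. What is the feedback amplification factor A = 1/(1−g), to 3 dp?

Convert to gains: g_cld = 0.0407/3.07 = 0.01326; g_dust = 0.19/3.07 = 0.06189; g_ice = 0.34/3.07 = 0.1107.
Total gain g = 0.18585.
A = 1/(1 − 0.18585) = 1.228.

1.228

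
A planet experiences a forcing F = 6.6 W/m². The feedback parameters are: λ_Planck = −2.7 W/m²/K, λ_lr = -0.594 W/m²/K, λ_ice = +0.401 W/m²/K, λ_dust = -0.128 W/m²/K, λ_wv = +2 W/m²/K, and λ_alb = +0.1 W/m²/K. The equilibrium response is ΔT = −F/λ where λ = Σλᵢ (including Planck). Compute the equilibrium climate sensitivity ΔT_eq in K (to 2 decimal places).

7.17 K

Net feedback parameter λ = (−2.7) + (-0.594) + (+0.401) + (-0.128) + (+2) + (+0.1) = -0.921 W/m²/K.
ΔT = −F/λ = −6.6/(-0.921) = 7.17 K.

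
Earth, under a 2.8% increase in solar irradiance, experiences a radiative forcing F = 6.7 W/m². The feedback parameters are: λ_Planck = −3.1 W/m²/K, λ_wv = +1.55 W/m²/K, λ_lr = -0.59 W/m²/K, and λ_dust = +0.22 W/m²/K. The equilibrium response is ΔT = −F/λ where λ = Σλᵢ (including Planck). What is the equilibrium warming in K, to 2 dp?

Net feedback parameter λ = (−3.1) + (+1.55) + (-0.59) + (+0.22) = -1.92 W/m²/K.
ΔT = −F/λ = −6.7/(-1.92) = 3.49 K.

3.49 K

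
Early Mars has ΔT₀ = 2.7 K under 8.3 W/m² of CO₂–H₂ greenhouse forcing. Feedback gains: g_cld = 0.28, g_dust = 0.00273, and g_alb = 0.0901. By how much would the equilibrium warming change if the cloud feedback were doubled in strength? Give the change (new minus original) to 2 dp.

Original: g = 0.37283, ΔT = 2.7/(1−0.37283) = 4.3051 K.
With doubled cloud: g' = 0.65283, ΔT' = 2.7/(1−0.65283) = 7.7772 K.
Change = 7.7772 − 4.3051 = 3.47 K.

3.47 K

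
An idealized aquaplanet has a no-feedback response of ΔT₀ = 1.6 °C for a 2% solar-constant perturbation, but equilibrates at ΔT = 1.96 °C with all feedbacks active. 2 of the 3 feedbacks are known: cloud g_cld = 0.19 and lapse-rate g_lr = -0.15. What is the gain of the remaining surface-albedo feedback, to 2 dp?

Amplification A = ΔT/ΔT₀ = 1.96/1.6 = 1.225.
Total gain g = 1 − 1/A = 1 − 1/1.225 = 0.1837.
Known gains sum to 0.19 − 0.15 = 0.04.
g_alb = 0.1837 − 0.04 = 0.14.

0.14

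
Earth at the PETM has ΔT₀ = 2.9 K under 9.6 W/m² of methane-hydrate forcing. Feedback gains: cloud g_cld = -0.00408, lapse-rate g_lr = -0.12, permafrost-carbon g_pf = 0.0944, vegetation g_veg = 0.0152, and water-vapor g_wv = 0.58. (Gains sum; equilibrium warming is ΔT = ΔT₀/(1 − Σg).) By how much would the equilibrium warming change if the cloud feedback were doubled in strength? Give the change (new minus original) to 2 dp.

-0.06 K

Original: g = 0.56552, ΔT = 2.9/(1−0.56552) = 6.6746 K.
With doubled cloud: g' = 0.56144, ΔT' = 2.9/(1−0.56144) = 6.6126 K.
Change = 6.6126 − 6.6746 = -0.06 K.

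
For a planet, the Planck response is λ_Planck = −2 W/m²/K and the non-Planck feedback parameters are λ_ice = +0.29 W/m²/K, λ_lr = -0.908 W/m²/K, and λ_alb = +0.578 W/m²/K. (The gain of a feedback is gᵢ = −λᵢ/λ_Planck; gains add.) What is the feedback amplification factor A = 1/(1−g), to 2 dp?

Convert to gains: g_ice = 0.29/2 = 0.145; g_lr = -0.908/2 = -0.454; g_alb = 0.578/2 = 0.289.
Total gain g = -0.02.
A = 1/(1 + 0.02) = 0.98.

0.98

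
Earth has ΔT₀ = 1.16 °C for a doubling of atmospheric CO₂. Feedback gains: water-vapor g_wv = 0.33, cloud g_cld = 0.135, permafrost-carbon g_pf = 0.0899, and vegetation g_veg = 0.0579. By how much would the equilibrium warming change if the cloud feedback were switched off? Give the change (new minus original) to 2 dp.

-0.77 °C

Original: g = 0.6128, ΔT = 1.16/(1−0.6128) = 2.9959 °C.
Without cloud: g' = 0.4778, ΔT' = 1.16/(1−0.4778) = 2.2214 °C.
Change = 2.2214 − 2.9959 = -0.77 °C.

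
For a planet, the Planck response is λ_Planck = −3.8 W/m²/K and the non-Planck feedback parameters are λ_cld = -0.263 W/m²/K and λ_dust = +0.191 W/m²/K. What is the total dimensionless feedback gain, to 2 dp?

Convert to gains: g_cld = -0.263/3.8 = -0.06921; g_dust = 0.191/3.8 = 0.05026.
Total gain g = -0.01895.

-0.02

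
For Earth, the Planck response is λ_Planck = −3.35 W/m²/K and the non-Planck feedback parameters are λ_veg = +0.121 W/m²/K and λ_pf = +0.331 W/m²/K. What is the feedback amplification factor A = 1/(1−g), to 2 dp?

Convert to gains: g_veg = 0.121/3.35 = 0.03612; g_pf = 0.331/3.35 = 0.09881.
Total gain g = 0.13493.
A = 1/(1 − 0.13493) = 1.16.

1.16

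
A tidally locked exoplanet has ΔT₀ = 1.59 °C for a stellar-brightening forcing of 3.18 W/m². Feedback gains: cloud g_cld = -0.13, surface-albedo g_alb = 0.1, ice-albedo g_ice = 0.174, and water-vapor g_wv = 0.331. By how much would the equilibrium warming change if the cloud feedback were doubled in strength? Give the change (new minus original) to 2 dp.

-0.60 °C

Original: g = 0.475, ΔT = 1.59/(1−0.475) = 3.0286 °C.
With doubled cloud: g' = 0.345, ΔT' = 1.59/(1−0.345) = 2.4275 °C.
Change = 2.4275 − 3.0286 = -0.60 °C.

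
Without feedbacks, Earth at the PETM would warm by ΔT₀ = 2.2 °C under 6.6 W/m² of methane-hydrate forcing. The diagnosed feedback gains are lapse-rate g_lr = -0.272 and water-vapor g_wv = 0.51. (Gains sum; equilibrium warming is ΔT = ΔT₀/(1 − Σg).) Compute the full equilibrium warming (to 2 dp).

Total gain g = -0.272 + 0.51 = 0.238.
Amplification A = 1/(1 − 0.238) = 1.312.
ΔT = 2.2 × 1.312 = 2.89 °C.

2.89 °C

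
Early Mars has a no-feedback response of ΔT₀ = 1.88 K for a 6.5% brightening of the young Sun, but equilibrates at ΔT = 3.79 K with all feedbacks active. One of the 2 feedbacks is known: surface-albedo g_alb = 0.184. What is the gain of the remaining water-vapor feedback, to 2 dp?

0.32

Amplification A = ΔT/ΔT₀ = 3.79/1.88 = 2.016.
Total gain g = 1 − 1/A = 1 − 1/2.016 = 0.504.
The known gain is 0.184.
g_wv = 0.504 − 0.184 = 0.32.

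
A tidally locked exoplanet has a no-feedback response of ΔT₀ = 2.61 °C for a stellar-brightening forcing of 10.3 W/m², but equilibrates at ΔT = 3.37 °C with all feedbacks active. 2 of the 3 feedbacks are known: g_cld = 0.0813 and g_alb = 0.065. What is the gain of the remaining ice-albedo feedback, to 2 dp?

Amplification A = ΔT/ΔT₀ = 3.37/2.61 = 1.291.
Total gain g = 1 − 1/A = 1 − 1/1.291 = 0.2254.
Known gains sum to 0.0813 + 0.065 = 0.1463.
g_ice = 0.2254 − 0.1463 = 0.08.

0.08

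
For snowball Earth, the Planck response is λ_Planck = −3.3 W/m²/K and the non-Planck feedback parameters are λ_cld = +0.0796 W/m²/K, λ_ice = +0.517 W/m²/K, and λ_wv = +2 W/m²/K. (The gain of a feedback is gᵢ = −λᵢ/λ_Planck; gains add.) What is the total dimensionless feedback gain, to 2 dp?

0.79

Convert to gains: g_cld = 0.0796/3.3 = 0.02412; g_ice = 0.517/3.3 = 0.1567; g_wv = 2/3.3 = 0.6061.
Total gain g = 0.78692.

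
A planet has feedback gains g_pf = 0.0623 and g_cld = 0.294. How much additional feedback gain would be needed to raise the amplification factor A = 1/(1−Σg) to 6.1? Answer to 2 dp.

0.48

Current total gain = 0.3563.
Target gain for A = 6.1: g* = 1 − 1/6.1 = 0.8361.
Additional gain needed = 0.8361 − 0.3563 = 0.48.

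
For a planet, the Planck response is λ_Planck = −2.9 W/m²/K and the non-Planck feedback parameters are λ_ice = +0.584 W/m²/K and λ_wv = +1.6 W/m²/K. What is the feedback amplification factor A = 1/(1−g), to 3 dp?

4.050

Convert to gains: g_ice = 0.584/2.9 = 0.2014; g_wv = 1.6/2.9 = 0.5517.
Total gain g = 0.7531.
A = 1/(1 − 0.7531) = 4.050.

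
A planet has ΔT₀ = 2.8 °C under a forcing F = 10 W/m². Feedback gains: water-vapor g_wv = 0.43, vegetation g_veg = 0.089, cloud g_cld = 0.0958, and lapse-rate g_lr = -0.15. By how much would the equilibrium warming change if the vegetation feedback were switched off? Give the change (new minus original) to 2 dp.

-0.75 °C

Original: g = 0.4648, ΔT = 2.8/(1−0.4648) = 5.2317 °C.
Without vegetation: g' = 0.3758, ΔT' = 2.8/(1−0.3758) = 4.4857 °C.
Change = 4.4857 − 5.2317 = -0.75 °C.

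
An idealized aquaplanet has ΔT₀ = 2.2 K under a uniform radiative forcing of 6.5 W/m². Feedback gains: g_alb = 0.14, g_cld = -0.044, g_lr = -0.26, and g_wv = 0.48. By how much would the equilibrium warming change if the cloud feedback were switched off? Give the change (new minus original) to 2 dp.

Original: g = 0.316, ΔT = 2.2/(1−0.316) = 3.2164 K.
Without cloud: g' = 0.36, ΔT' = 2.2/(1−0.36) = 3.4375 K.
Change = 3.4375 − 3.2164 = 0.22 K.

0.22 K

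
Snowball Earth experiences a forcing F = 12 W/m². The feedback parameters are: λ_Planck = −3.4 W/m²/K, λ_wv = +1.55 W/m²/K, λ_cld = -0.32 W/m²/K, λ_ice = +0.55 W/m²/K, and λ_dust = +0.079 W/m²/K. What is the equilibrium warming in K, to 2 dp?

Net feedback parameter λ = (−3.4) + (+1.55) + (-0.32) + (+0.55) + (+0.079) = -1.541 W/m²/K.
ΔT = −F/λ = −12/(-1.541) = 7.79 K.

7.79 K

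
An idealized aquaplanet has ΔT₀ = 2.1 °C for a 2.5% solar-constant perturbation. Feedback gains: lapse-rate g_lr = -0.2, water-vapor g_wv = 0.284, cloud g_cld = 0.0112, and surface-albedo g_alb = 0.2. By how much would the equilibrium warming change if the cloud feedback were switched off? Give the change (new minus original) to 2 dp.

Original: g = 0.2952, ΔT = 2.1/(1−0.2952) = 2.9796 °C.
Without cloud: g' = 0.284, ΔT' = 2.1/(1−0.284) = 2.9330 °C.
Change = 2.9330 − 2.9796 = -0.05 °C.

-0.05 °C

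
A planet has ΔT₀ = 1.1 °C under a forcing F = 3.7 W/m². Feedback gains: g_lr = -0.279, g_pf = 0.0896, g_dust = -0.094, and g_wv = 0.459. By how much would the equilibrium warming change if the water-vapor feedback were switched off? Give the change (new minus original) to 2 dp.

Original: g = 0.1756, ΔT = 1.1/(1−0.1756) = 1.3343 °C.
Without water-vapor: g' = -0.2834, ΔT' = 1.1/(1+0.2834) = 0.8571 °C.
Change = 0.8571 − 1.3343 = -0.48 °C.

-0.48 °C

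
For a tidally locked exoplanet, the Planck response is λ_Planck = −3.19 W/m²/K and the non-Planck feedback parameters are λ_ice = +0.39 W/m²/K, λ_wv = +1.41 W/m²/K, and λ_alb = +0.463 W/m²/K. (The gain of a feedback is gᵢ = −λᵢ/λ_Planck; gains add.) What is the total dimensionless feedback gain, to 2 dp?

Convert to gains: g_ice = 0.39/3.19 = 0.1223; g_wv = 1.41/3.19 = 0.442; g_alb = 0.463/3.19 = 0.1451.
Total gain g = 0.7094.

0.71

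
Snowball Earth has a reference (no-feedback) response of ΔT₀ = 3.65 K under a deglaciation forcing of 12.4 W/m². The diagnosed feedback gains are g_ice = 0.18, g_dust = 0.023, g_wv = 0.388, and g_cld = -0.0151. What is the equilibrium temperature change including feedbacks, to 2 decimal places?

8.61 K

Total gain g = 0.18 + 0.023 + 0.388 − 0.0151 = 0.5759.
Amplification A = 1/(1 − 0.5759) = 2.358.
ΔT = 3.65 × 2.358 = 8.61 K.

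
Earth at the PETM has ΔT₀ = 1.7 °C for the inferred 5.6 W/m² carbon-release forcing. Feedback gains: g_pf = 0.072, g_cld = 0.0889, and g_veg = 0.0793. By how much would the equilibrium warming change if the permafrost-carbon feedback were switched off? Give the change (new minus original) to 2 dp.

-0.19 °C

Original: g = 0.2402, ΔT = 1.7/(1−0.2402) = 2.2374 °C.
Without permafrost-carbon: g' = 0.1682, ΔT' = 1.7/(1−0.1682) = 2.0438 °C.
Change = 2.0438 − 2.2374 = -0.19 °C.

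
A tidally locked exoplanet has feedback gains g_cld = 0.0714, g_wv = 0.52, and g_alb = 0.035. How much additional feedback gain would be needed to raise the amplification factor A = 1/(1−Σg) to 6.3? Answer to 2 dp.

Current total gain = 0.6264.
Target gain for A = 6.3: g* = 1 − 1/6.3 = 0.8413.
Additional gain needed = 0.8413 − 0.6264 = 0.21.

0.21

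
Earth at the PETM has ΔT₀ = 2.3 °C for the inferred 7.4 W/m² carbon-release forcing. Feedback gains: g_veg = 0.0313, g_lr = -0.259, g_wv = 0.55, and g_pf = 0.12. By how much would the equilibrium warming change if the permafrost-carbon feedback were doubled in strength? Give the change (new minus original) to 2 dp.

1.13 °C

Original: g = 0.4423, ΔT = 2.3/(1−0.4423) = 4.1241 °C.
With doubled permafrost-carbon: g' = 0.5623, ΔT' = 2.3/(1−0.5623) = 5.2547 °C.
Change = 5.2547 − 4.1241 = 1.13 °C.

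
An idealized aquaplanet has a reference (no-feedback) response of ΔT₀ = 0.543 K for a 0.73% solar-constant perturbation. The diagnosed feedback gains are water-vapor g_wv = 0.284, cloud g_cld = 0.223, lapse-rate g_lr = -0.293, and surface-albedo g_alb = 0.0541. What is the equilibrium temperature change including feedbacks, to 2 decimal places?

0.74 K

Total gain g = 0.284 + 0.223 − 0.293 + 0.0541 = 0.2681.
Amplification A = 1/(1 − 0.2681) = 1.366.
ΔT = 0.543 × 1.366 = 0.74 K.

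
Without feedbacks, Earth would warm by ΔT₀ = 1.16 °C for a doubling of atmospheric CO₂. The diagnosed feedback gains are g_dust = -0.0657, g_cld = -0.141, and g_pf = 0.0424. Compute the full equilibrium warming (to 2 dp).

Total gain g = -0.0657 − 0.141 + 0.0424 = -0.1643.
Amplification A = 1/(1 + 0.1643) = 0.8589.
ΔT = 1.16 × 0.8589 = 1.00 °C.

1.00 °C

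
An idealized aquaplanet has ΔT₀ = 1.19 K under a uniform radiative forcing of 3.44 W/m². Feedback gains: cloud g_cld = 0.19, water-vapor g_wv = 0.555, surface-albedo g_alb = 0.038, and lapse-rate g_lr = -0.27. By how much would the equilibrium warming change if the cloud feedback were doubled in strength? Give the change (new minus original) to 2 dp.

1.56 K

Original: g = 0.513, ΔT = 1.19/(1−0.513) = 2.4435 K.
With doubled cloud: g' = 0.703, ΔT' = 1.19/(1−0.703) = 4.0067 K.
Change = 4.0067 − 2.4435 = 1.56 K.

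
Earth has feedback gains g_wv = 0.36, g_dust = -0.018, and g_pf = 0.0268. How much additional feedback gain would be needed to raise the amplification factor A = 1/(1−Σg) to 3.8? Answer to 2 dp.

Current total gain = 0.3688.
Target gain for A = 3.8: g* = 1 − 1/3.8 = 0.7368.
Additional gain needed = 0.7368 − 0.3688 = 0.37.

0.37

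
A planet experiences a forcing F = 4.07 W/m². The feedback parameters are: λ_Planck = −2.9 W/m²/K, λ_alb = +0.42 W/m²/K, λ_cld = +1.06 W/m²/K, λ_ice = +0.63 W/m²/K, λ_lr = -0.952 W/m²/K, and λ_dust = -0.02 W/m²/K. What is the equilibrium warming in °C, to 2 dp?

Net feedback parameter λ = (−2.9) + (+0.42) + (+1.06) + (+0.63) + (-0.952) + (-0.02) = -1.762 W/m²/K.
ΔT = −F/λ = −4.07/(-1.762) = 2.31 °C.

2.31 °C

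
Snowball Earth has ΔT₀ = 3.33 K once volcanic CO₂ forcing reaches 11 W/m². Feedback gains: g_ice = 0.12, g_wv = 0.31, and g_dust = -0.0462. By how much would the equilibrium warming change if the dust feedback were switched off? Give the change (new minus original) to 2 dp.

Original: g = 0.3838, ΔT = 3.33/(1−0.3838) = 5.4041 K.
Without dust: g' = 0.43, ΔT' = 3.33/(1−0.43) = 5.8421 K.
Change = 5.8421 − 5.4041 = 0.44 K.

0.44 K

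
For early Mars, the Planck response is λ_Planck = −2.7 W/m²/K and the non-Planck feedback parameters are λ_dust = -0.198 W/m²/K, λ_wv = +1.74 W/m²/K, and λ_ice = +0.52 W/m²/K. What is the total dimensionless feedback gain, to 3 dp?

Convert to gains: g_dust = -0.198/2.7 = -0.07333; g_wv = 1.74/2.7 = 0.6444; g_ice = 0.52/2.7 = 0.1926.
Total gain g = 0.76367.

0.764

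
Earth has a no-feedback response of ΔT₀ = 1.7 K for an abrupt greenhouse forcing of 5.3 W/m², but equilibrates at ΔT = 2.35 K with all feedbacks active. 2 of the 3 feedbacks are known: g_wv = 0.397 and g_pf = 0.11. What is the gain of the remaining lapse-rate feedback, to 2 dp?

-0.23

Amplification A = ΔT/ΔT₀ = 2.35/1.7 = 1.382.
Total gain g = 1 − 1/A = 1 − 1/1.382 = 0.2764.
Known gains sum to 0.397 + 0.11 = 0.507.
g_lr = 0.2764 − 0.507 = -0.23.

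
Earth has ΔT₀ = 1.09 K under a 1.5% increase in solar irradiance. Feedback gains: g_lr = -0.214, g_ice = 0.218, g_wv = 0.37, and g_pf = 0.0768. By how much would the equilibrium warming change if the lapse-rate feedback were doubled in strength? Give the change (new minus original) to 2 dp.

-0.56 K

Original: g = 0.4508, ΔT = 1.09/(1−0.4508) = 1.9847 K.
With doubled lapse-rate: g' = 0.2368, ΔT' = 1.09/(1−0.2368) = 1.4282 K.
Change = 1.4282 − 1.9847 = -0.56 K.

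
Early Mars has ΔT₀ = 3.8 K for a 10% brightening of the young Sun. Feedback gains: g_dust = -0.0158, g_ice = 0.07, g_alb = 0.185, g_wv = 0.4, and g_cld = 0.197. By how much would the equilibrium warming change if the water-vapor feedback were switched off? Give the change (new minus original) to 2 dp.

Original: g = 0.8362, ΔT = 3.8/(1−0.8362) = 23.1990 K.
Without water-vapor: g' = 0.4362, ΔT' = 3.8/(1−0.4362) = 6.7400 K.
Change = 6.7400 − 23.1990 = -16.46 K.

-16.46 K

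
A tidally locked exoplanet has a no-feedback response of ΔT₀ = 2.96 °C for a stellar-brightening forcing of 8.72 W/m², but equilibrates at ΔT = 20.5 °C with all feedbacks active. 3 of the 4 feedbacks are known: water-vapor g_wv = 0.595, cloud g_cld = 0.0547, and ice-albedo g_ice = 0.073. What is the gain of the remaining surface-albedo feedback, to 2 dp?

0.13

Amplification A = ΔT/ΔT₀ = 20.5/2.96 = 6.926.
Total gain g = 1 − 1/A = 1 − 1/6.926 = 0.8556.
Known gains sum to 0.595 + 0.0547 + 0.073 = 0.7227.
g_alb = 0.8556 − 0.7227 = 0.13.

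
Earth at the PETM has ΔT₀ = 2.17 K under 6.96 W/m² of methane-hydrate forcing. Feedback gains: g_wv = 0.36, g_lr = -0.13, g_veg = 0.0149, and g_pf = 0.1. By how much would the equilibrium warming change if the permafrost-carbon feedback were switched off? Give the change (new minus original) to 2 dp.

-0.44 K

Original: g = 0.3449, ΔT = 2.17/(1−0.3449) = 3.3125 K.
Without permafrost-carbon: g' = 0.2449, ΔT' = 2.17/(1−0.2449) = 2.8738 K.
Change = 2.8738 − 3.3125 = -0.44 K.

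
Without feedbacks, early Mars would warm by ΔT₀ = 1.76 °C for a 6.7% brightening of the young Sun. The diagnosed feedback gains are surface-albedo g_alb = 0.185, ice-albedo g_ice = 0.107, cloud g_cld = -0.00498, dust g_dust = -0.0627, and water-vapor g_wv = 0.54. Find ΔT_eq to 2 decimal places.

7.47 °C

Total gain g = 0.185 + 0.107 − 0.00498 − 0.0627 + 0.54 = 0.76432.
Amplification A = 1/(1 − 0.76432) = 4.243.
ΔT = 1.76 × 4.243 = 7.47 °C.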